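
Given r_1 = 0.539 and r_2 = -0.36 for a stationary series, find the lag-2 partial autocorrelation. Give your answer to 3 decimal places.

-0.917

φ_{22} = (r_2 − r_1²) / (1 − r_1²)
r_1² = (0.539)² = 0.290521
Numerator = -0.36 − 0.2905 = -0.6505; denominator = 1 − 0.2905 = 0.7095
φ_{22} = -0.6505 / 0.7095 = -0.917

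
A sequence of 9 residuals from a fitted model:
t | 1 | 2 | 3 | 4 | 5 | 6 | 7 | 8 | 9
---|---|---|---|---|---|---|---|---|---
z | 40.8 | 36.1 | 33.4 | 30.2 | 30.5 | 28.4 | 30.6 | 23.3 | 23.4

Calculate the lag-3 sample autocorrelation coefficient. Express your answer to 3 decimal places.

Mean z̄ = (40.8 + 36.1 + 33.4 + 30.2 + 30.5 + 28.4 + 30.6 + 23.3 + 23.4)/9 = 30.7444
Numerator Σ_{t=1}^{6}(z_t−z̄)(z_{t+3}−z̄) = 6.1074
Denominator Σ(z_t−z̄)² = 252.0822
r_3 = 6.1074 / 252.0822 = 0.024

0.024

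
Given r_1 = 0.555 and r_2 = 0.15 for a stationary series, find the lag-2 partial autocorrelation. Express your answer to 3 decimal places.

-0.228

φ_{22} = (r_2 − r_1²) / (1 − r_1²)
r_1² = (0.555)² = 0.308025
Numerator = 0.15 − 0.3080 = -0.1580; denominator = 1 − 0.3080 = 0.6920
φ_{22} = -0.1580 / 0.6920 = -0.228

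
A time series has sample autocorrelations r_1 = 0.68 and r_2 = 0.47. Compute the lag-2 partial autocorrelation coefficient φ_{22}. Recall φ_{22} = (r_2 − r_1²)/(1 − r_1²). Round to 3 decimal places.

φ_{22} = (r_2 − r_1²) / (1 − r_1²)
r_1² = (0.68)² = 0.4624
Numerator = 0.47 − 0.4624 = 0.0076; denominator = 1 − 0.4624 = 0.5376
φ_{22} = 0.0076 / 0.5376 = 0.014

0.014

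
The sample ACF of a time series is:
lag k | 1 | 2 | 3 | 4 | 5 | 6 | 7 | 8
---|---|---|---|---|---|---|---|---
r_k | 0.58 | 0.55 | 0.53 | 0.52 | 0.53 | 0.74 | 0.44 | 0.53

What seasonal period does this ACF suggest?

6

The largest autocorrelation is r_6 = 0.74; the remaining lags stay at or below 0.58. The elevated value at lag 1 (0.58), dropping to 0.55 at lag 2, reflects decaying short-term dependence rather than seasonality.
The dominant spike at lag 6 indicates a seasonal period of 6.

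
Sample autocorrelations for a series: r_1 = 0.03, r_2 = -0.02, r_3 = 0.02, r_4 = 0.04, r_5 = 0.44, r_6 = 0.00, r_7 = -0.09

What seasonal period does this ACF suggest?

The largest autocorrelation is r_5 = 0.44; the remaining lags stay at or below 0.04.
The dominant spike at lag 5 indicates a seasonal period of 5.

5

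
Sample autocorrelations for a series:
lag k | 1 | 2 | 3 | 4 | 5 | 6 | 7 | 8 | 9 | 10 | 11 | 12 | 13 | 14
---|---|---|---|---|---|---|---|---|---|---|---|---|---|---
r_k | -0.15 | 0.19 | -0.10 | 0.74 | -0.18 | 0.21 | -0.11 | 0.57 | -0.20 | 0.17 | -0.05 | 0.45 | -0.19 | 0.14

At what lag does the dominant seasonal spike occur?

4

The largest autocorrelation is r_4 = 0.74, with weaker echoes at lags 8 (0.57) and 12 (0.45); the remaining lags stay at or below 0.21.
The dominant spike at lag 4 indicates a seasonal period of 4.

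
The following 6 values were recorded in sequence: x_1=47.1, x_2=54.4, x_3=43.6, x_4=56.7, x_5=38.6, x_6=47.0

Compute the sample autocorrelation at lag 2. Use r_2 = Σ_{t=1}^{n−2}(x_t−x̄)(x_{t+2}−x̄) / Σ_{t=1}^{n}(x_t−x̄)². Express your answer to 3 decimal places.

0.410

Mean x̄ = (47.1 + 54.4 + 43.6 + 56.7 + 38.6 + 47.0)/6 = 47.9000
Deviations from mean: -0.8000, 6.5000, -4.3000, 8.8000, -9.3000, -0.9000
Numerator Σ_{t=1}^{4}(x_t−x̄)(x_{t+2}−x̄) = 92.7100
Denominator Σ(x_t−x̄)² = 226.1200
r_2 = 92.7100 / 226.1200 = 0.410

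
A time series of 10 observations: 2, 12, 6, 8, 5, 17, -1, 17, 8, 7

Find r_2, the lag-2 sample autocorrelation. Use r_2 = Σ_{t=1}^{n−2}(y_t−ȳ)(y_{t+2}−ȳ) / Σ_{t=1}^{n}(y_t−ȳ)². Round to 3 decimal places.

Mean ȳ = (2 + 12 + 6 + 8 + 5 + 17 − 1 + 17 + 8 + 7)/10 = 8.1000
Numerator Σ_{t=1}^{8}(y_t−ȳ)(y_{t+2}−ȳ) = 116.5800
Denominator Σ(y_t−ȳ)² = 308.9000
r_2 = 116.5800 / 308.9000 = 0.377

0.377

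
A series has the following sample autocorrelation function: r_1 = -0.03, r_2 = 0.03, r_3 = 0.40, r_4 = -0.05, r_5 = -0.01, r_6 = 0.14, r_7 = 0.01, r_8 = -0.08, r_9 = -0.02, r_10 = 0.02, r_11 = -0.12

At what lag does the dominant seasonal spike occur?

3

The largest autocorrelation is r_3 = 0.40; the remaining lags stay at or below 0.14.
The dominant spike at lag 3 indicates a seasonal period of 3.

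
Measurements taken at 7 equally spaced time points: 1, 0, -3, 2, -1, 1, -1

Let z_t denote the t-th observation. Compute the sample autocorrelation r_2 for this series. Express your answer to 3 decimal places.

Mean z̄ = (1 + 0 − 3 + 2 − 1 + 1 − 1)/7 = -0.1429
Numerator Σ_{t=1}^{5}(z_t−z̄)(z_{t+2}−z̄) = 2.6735
Denominator Σ(z_t−z̄)² = 16.8571
r_2 = 2.6735 / 16.8571 = 0.159

0.159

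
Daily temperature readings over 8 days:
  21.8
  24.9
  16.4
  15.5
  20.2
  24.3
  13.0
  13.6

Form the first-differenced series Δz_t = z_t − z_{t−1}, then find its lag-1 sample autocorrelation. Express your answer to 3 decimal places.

-0.300

First differences Δz: 3.1, -8.5, -0.9, 4.7, 4.1, -11.3, 0.6
Mean of differences = -1.1714
Numerator Σ(Δz_t−Δz̄)(Δz_{t+1}−Δz̄) = -72.0822
Denominator Σ(Δz_t−Δz̄)² = 240.0143
r_1(Δz) = -72.0822 / 240.0143 = -0.300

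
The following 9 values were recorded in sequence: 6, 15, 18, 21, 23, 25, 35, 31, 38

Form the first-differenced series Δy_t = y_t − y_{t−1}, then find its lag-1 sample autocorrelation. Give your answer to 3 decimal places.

-0.569

First differences Δy: 9, 3, 3, 2, 2, 10, -4, 7
Mean of differences = 4.0000
Numerator Σ(Δy_t−Δȳ)(Δy_{t+1}−Δȳ) = -82.0000
Denominator Σ(Δy_t−Δȳ)² = 144.0000
r_1(Δy) = -82.0000 / 144.0000 = -0.569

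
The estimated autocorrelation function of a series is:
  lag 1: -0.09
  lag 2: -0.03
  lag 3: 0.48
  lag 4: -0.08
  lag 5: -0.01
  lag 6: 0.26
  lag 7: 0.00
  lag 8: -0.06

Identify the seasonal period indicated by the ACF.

The largest autocorrelation is r_3 = 0.48, with a weaker echo at lag 6 (0.26); the remaining lags stay at or below 0.00.
The dominant spike at lag 3 indicates a seasonal period of 3.

3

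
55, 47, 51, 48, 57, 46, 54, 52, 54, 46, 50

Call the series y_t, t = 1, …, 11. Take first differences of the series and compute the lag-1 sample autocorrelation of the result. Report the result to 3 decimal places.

First differences Δy: -8, 4, -3, 9, -11, 8, -2, 2, -8, 4
Mean of differences = -0.5000
Numerator Σ(Δy_t−Δȳ)(Δy_{t+1}−Δȳ) = -326.7500
Denominator Σ(Δy_t−Δȳ)² = 440.5000
r_1(Δy) = -326.7500 / 440.5000 = -0.742

-0.742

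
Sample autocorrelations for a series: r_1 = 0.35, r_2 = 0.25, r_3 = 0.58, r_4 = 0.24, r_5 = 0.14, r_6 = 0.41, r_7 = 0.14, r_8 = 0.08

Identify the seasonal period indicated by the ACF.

3

The largest autocorrelation is r_3 = 0.58, with a weaker echo at lag 6 (0.41); the remaining lags stay at or below 0.35. The elevated value at lag 1 (0.35), dropping to 0.25 at lag 2, reflects decaying short-term dependence rather than seasonality.
The dominant spike at lag 3 indicates a seasonal period of 3.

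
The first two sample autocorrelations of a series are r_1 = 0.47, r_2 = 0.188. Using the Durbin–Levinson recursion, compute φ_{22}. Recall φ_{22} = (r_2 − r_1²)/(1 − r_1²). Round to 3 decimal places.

φ_{22} = (r_2 − r_1²) / (1 − r_1²)
r_1² = (0.47)² = 0.2209
Numerator = 0.188 − 0.2209 = -0.0329; denominator = 1 − 0.2209 = 0.7791
φ_{22} = -0.0329 / 0.7791 = -0.042

-0.042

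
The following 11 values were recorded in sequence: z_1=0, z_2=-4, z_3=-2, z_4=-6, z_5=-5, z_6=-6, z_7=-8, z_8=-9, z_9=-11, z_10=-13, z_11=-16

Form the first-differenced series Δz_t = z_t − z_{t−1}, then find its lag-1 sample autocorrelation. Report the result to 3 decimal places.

-0.638

First differences Δz: -4, 2, -4, 1, -1, -2, -1, -2, -2, -3
Mean of differences = -1.6000
Numerator Σ(Δz_t−Δz̄)(Δz_{t+1}−Δz̄) = -21.9600
Denominator Σ(Δz_t−Δz̄)² = 34.4000
r_1(Δz) = -21.9600 / 34.4000 = -0.638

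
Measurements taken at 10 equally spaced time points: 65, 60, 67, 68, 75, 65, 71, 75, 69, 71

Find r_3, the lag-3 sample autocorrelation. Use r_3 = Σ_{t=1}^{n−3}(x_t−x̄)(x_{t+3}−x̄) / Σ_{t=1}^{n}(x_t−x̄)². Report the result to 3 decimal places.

-0.017

Mean x̄ = (65 + 60 + 67 + 68 + 75 + 65 + 71 + 75 + 69 + 71)/10 = 68.6000
Σ(x_t−x̄)(x_{t+3}−x̄) = (2.1600) + (-55.0400) + (5.7600) + (-1.4400) + (40.9600) + (-1.4400) + (5.7600) = -3.2800
Denominator Σ(x_t−x̄)² = 196.4000
r_3 = -3.2800 / 196.4000 = -0.017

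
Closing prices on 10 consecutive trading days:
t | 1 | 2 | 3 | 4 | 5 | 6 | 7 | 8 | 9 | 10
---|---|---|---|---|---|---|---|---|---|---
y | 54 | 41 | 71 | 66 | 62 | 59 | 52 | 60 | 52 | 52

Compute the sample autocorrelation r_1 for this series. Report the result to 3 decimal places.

-0.014

Mean ȳ = (54 + 41 + 71 + 66 + 62 + 59 + 52 + 60 + 52 + 52)/10 = 56.9000
Numerator Σ_{t=1}^{9}(y_t−ȳ)(y_{t+1}−ȳ) = -9.3100
Denominator Σ(y_t−ȳ)² = 654.9000
r_1 = -9.3100 / 654.9000 = -0.014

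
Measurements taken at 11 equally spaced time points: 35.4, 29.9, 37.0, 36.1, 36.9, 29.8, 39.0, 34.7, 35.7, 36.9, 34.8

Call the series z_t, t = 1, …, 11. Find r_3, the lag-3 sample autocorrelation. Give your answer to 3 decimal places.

-0.146

Mean z̄ = (35.4 + 29.9 + 37.0 + 36.1 + 36.9 + 29.8 + 39.0 + 34.7 + 35.7 + 36.9 + 34.8)/11 = 35.1091
Numerator Σ_{t=1}^{8}(z_t−z̄)(z_{t+3}−z̄) = -11.9993
Denominator Σ(z_t−z̄)² = 82.1291
r_3 = -11.9993 / 82.1291 = -0.146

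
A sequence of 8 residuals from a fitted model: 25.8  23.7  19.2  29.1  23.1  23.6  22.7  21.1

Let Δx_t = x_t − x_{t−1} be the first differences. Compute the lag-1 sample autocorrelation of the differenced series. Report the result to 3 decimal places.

-0.614

First differences Δx: -2.1, -4.5, 9.9, -6.0, 0.5, -0.9, -1.6
Mean of differences = -0.6714
Numerator Σ(Δx_t−Δx̄)(Δx_{t+1}−Δx̄) = -97.6322
Denominator Σ(Δx_t−Δx̄)² = 159.1343
r_1(Δx) = -97.6322 / 159.1343 = -0.614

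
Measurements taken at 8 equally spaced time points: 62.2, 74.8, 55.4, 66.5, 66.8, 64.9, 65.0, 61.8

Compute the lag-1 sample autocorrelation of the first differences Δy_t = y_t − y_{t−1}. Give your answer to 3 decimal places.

-0.681

First differences Δy: 12.6, -19.4, 11.1, 0.3, -1.9, 0.1, -3.2
Mean of differences = -0.0571
Numerator Σ(Δy_t−Δȳ)(Δy_{t+1}−Δȳ) = -458.0933
Denominator Σ(Δy_t−Δȳ)² = 672.2571
r_1(Δy) = -458.0933 / 672.2571 = -0.681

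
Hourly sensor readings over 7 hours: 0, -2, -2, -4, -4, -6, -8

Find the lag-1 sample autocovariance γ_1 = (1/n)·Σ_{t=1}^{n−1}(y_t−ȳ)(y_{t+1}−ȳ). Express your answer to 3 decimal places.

2.764

Mean ȳ = (0 − 2 − 2 − 4 − 4 − 6 − 8)/7 = -3.7143
Deviations: 3.7143, 1.7143, 1.7143, -0.2857, -0.2857, -2.2857, -4.2857
Σ_{t=1}^{6}(y_t−ȳ)(y_{t+1}−ȳ) = 19.3469
γ_1 = 19.3469 / 7 = 2.764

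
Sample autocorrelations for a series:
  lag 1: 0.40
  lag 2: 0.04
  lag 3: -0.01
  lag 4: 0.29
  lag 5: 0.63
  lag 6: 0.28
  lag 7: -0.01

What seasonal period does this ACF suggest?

The largest autocorrelation is r_5 = 0.63; the remaining lags stay at or below 0.40. The elevated value at lag 1 (0.40), dropping to 0.04 at lag 2, reflects decaying short-term dependence rather than seasonality.
The dominant spike at lag 5 indicates a seasonal period of 5.

5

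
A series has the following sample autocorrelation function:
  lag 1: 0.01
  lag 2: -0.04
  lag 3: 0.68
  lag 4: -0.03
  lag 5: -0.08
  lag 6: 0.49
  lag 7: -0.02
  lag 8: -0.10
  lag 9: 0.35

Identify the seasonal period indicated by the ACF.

3

The largest autocorrelation is r_3 = 0.68, with weaker echoes at lags 6 (0.49) and 9 (0.35); the remaining lags stay at or below 0.01.
The dominant spike at lag 3 indicates a seasonal period of 3.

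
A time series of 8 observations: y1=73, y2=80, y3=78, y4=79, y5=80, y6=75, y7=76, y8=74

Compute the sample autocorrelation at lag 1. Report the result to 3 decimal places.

Mean ȳ = (73 + 80 + 78 + 79 + 80 + 75 + 76 + 74)/8 = 76.8750
Deviations from mean: -3.8750, 3.1250, 1.1250, 2.1250, 3.1250, -1.8750, -0.8750, -2.8750
Numerator Σ_{t=1}^{7}(y_t−ȳ)(y_{t+1}−ȳ) = -1.2656
Denominator Σ(y_t−ȳ)² = 52.8750
r_1 = -1.2656 / 52.8750 = -0.024

-0.024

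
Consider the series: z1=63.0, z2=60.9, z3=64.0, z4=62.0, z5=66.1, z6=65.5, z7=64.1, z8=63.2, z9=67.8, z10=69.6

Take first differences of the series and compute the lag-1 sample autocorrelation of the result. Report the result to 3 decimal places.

First differences Δz: -2.1, 3.1, -2.0, 4.1, -0.6, -1.4, -0.9, 4.6, 1.8
Mean of differences = 0.7333
Numerator Σ(Δz_t−Δz̄)(Δz_{t+1}−Δz̄) = -22.7278
Denominator Σ(Δz_t−Δz̄)² = 57.5200
r_1(Δz) = -22.7278 / 57.5200 = -0.395

-0.395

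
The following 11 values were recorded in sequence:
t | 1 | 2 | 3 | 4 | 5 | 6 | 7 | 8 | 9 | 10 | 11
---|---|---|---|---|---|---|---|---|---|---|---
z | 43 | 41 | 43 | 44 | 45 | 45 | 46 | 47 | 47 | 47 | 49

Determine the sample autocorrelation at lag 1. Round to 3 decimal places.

Mean z̄ = (43 + 41 + 43 + 44 + 45 + 45 + 46 + 47 + 47 + 47 + 49)/11 = 45.1818
Numerator Σ_{t=1}^{10}(z_t−z̄)(z_{t+1}−z̄) = 35.9669
Denominator Σ(z_t−z̄)² = 53.6364
r_1 = 35.9669 / 53.6364 = 0.671

0.671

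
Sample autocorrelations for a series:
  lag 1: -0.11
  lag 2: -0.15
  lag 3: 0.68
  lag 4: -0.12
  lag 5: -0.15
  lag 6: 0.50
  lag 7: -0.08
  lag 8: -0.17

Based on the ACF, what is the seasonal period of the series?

The largest autocorrelation is r_3 = 0.68, with a weaker echo at lag 6 (0.50); the remaining lags stay at or below -0.08.
The dominant spike at lag 3 indicates a seasonal period of 3.

3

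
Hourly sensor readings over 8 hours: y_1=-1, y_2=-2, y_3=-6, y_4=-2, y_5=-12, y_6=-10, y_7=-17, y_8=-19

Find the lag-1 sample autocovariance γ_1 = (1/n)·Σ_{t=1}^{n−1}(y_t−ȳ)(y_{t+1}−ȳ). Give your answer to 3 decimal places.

20.748

Mean ȳ = (-1 − 2 − 6 − 2 − 12 − 10 − 17 − 19)/8 = -8.6250
Σ_{t=1}^{7}(y_t−ȳ)(y_{t+1}−ȳ) = 165.9844
γ_1 = 165.9844 / 8 = 20.748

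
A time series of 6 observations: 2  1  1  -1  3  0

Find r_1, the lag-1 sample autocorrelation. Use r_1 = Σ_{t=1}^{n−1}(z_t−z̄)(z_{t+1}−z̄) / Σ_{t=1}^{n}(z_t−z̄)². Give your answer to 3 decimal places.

-0.600

Mean z̄ = (2 + 1 + 1 − 1 + 3 + 0)/6 = 1.0000
Numerator Σ_{t=1}^{5}(z_t−z̄)(z_{t+1}−z̄) = -6.0000
Denominator Σ(z_t−z̄)² = 10.0000
r_1 = -6.0000 / 10.0000 = -0.600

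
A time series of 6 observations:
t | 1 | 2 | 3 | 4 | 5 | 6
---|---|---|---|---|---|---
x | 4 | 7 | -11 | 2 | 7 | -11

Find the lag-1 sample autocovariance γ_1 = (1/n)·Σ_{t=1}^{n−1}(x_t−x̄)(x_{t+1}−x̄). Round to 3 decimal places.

-22.074

Mean x̄ = (4 + 7 − 11 + 2 + 7 − 11)/6 = -0.3333
Σ_{t=1}^{5}(x_t−x̄)(x_{t+1}−x̄) = -132.4444
γ_1 = -132.4444 / 6 = -22.074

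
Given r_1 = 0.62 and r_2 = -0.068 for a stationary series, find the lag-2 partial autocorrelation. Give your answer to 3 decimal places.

-0.735

φ_{22} = (r_2 − r_1²) / (1 − r_1²)
r_1² = (0.62)² = 0.3844
Numerator = -0.068 − 0.3844 = -0.4524; denominator = 1 − 0.3844 = 0.6156
φ_{22} = -0.4524 / 0.6156 = -0.735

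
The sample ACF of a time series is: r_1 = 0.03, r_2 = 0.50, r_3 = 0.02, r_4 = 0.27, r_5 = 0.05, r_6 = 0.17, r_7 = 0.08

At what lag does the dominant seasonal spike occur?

The largest autocorrelation is r_2 = 0.50, with weaker echoes at lags 4 (0.27) and 6 (0.17); the remaining lags stay at or below 0.08.
The dominant spike at lag 2 indicates a seasonal period of 2.

2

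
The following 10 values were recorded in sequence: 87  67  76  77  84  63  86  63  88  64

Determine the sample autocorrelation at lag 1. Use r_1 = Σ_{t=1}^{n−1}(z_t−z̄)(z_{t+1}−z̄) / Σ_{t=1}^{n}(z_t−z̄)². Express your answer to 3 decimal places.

Mean z̄ = (87 + 67 + 76 + 77 + 84 + 63 + 86 + 63 + 88 + 64)/10 = 75.5000
Numerator Σ_{t=1}^{9}(z_t−z̄)(z_{t+1}−z̄) = -757.2500
Denominator Σ(z_t−z̄)² = 990.5000
r_1 = -757.2500 / 990.5000 = -0.765

-0.765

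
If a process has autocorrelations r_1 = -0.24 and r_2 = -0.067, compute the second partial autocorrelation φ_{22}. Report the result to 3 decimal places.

-0.132

φ_{22} = (r_2 − r_1²) / (1 − r_1²)
r_1² = (-0.24)² = 0.0576
Numerator = -0.067 − 0.0576 = -0.1246; denominator = 1 − 0.0576 = 0.9424
φ_{22} = -0.1246 / 0.9424 = -0.132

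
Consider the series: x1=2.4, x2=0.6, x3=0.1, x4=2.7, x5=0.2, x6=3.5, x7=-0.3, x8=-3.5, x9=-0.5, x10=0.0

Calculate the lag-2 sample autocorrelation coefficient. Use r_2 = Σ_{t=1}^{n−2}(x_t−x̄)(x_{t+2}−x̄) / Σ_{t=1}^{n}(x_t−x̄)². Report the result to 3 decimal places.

-0.078

Mean x̄ = (2.4 + 0.6 + 0.1 + 2.7 + 0.2 + 3.5 − 0.3 − 3.5 − 0.5 + 0.0)/10 = 0.5200
Numerator Σ_{t=1}^{8}(x_t−x̄)(x_{t+2}−x̄) = -2.7748
Denominator Σ(x_t−x̄)² = 35.5960
r_2 = -2.7748 / 35.5960 = -0.078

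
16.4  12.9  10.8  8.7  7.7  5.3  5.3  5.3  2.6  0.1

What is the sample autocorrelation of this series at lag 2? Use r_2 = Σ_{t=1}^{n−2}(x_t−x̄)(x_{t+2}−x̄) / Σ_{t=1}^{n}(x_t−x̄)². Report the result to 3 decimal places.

Mean x̄ = (16.4 + 12.9 + 10.8 + 8.7 + 7.7 + 5.3 + 5.3 + 5.3 + 2.6 + 0.1)/10 = 7.5100
Numerator Σ_{t=1}^{8}(x_t−x̄)(x_{t+2}−x̄) = 65.3488
Denominator Σ(x_t−x̄)² = 214.0290
r_2 = 65.3488 / 214.0290 = 0.305

0.305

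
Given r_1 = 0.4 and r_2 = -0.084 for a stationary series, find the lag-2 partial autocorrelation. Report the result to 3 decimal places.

φ_{22} = (r_2 − r_1²) / (1 − r_1²)
r_1² = (0.4)² = 0.16
Numerator = -0.084 − 0.1600 = -0.2440; denominator = 1 − 0.1600 = 0.8400
φ_{22} = -0.2440 / 0.8400 = -0.290

-0.290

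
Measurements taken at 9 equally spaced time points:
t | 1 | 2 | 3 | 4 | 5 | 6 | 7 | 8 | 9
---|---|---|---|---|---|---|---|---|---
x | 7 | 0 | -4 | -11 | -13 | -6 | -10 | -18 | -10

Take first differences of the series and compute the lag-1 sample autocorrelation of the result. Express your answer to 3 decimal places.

-0.170

First differences Δx: -7, -4, -7, -2, 7, -4, -8, 8
Mean of differences = -2.1250
Numerator Σ(Δx_t−Δx̄)(Δx_{t+1}−Δx̄) = -46.7656
Denominator Σ(Δx_t−Δx̄)² = 274.8750
r_1(Δx) = -46.7656 / 274.8750 = -0.170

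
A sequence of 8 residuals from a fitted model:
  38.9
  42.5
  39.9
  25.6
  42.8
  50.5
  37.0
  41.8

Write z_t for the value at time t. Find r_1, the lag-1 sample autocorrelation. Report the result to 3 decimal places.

Mean z̄ = (38.9 + 42.5 + 39.9 + 25.6 + 42.8 + 50.5 + 37.0 + 41.8)/8 = 39.8750
Deviations from mean: -0.9750, 2.6250, 0.0250, -14.2750, 2.9250, 10.6250, -2.8750, 1.9250
Σ(z_t−z̄)(z_{t+1}−z̄) = (-2.5594) + (0.0656) + (-0.3569) + (-41.7544) + (31.0781) + (-30.5469) + (-5.5344) = -49.6081
Denominator Σ(z_t−z̄)² = 345.0350
r_1 = -49.6081 / 345.0350 = -0.144

-0.144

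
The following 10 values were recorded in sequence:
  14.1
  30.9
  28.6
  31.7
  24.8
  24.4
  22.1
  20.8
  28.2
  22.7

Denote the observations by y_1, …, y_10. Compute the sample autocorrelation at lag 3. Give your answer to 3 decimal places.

Mean ȳ = (14.1 + 30.9 + 28.6 + 31.7 + 24.8 + 24.4 + 22.1 + 20.8 + 28.2 + 22.7)/10 = 24.8300
Σ(y_t−ȳ)(y_{t+3}−ȳ) = (-73.7151) + (-0.1821) + (-1.6211) + (-18.7551) + (0.1209) + (-1.4491) + (5.8149) = -89.7867
Denominator Σ(y_t−ȳ)² = 253.1610
r_3 = -89.7867 / 253.1610 = -0.355

-0.355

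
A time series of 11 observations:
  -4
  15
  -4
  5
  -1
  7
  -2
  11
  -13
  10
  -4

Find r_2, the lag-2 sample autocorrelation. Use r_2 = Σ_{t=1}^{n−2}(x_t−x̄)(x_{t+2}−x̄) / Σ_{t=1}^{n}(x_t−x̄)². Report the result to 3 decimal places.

Mean x̄ = (-4 + 15 − 4 + 5 − 1 + 7 − 2 + 11 − 13 + 10 − 4)/11 = 1.8182
Numerator Σ_{t=1}^{9}(x_t−x̄)(x_{t+2}−x̄) = 384.9339
Denominator Σ(x_t−x̄)² = 705.6364
r_2 = 384.9339 / 705.6364 = 0.546

0.546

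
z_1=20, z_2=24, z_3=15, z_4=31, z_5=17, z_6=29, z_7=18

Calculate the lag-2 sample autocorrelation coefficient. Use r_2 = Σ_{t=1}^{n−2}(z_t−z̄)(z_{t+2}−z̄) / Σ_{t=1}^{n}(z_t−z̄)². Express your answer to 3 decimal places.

Mean z̄ = (20 + 24 + 15 + 31 + 17 + 29 + 18)/7 = 22.0000
Deviations from mean: -2.0000, 2.0000, -7.0000, 9.0000, -5.0000, 7.0000, -4.0000
Σ(z_t−z̄)(z_{t+2}−z̄) = (14.0000) + (18.0000) + (35.0000) + (63.0000) + (20.0000) = 150.0000
Denominator Σ(z_t−z̄)² = 228.0000
r_2 = 150.0000 / 228.0000 = 0.658

0.658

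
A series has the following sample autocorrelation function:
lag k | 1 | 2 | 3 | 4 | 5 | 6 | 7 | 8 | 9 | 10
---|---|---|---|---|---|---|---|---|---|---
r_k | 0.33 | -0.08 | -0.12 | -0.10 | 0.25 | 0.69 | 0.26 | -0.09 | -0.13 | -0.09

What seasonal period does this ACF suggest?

The largest autocorrelation is r_6 = 0.69; the remaining lags stay at or below 0.33.
The dominant spike at lag 6 indicates a seasonal period of 6.

6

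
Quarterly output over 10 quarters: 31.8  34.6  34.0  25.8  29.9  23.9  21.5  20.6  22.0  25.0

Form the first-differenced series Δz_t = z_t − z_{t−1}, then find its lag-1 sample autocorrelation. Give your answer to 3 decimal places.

First differences Δz: 2.8, -0.6, -8.2, 4.1, -6.0, -2.4, -0.9, 1.4, 3.0
Mean of differences = -0.7556
Numerator Σ(Δz_t−Δz̄)(Δz_{t+1}−Δz̄) = -45.5709
Denominator Σ(Δz_t−Δz̄)² = 140.6422
r_1(Δz) = -45.5709 / 140.6422 = -0.324

-0.324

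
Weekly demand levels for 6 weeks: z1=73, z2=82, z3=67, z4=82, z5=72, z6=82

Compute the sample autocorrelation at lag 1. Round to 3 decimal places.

-0.815

Mean z̄ = (73 + 82 + 67 + 82 + 72 + 82)/6 = 76.3333
Numerator Σ_{t=1}^{5}(z_t−z̄)(z_{t+1}−z̄) = -173.7778
Denominator Σ(z_t−z̄)² = 213.3333
r_1 = -173.7778 / 213.3333 = -0.815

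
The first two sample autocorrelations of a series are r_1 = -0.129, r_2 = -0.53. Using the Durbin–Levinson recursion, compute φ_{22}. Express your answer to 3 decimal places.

-0.556

φ_{22} = (r_2 − r_1²) / (1 − r_1²)
r_1² = (-0.129)² = 0.016641
Numerator = -0.53 − 0.0166 = -0.5466; denominator = 1 − 0.0166 = 0.9834
φ_{22} = -0.5466 / 0.9834 = -0.556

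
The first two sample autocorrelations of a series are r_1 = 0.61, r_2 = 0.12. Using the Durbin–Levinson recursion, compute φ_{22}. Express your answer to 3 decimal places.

φ_{22} = (r_2 − r_1²) / (1 − r_1²)
r_1² = (0.61)² = 0.3721
Numerator = 0.12 − 0.3721 = -0.2521; denominator = 1 − 0.3721 = 0.6279
φ_{22} = -0.2521 / 0.6279 = -0.401

-0.401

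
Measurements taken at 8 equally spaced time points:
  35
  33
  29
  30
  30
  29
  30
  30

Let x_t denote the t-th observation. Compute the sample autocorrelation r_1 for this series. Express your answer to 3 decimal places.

0.339

Mean x̄ = (35 + 33 + 29 + 30 + 30 + 29 + 30 + 30)/8 = 30.7500
Deviations from mean: 4.2500, 2.2500, -1.7500, -0.7500, -0.7500, -1.7500, -0.7500, -0.7500
Numerator Σ_{t=1}^{7}(x_t−x̄)(x_{t+1}−x̄) = 10.6875
Denominator Σ(x_t−x̄)² = 31.5000
r_1 = 10.6875 / 31.5000 = 0.339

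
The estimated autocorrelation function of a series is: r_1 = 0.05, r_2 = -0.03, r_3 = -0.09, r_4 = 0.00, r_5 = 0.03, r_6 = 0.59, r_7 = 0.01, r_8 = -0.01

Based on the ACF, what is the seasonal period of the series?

The largest autocorrelation is r_6 = 0.59; the remaining lags stay at or below 0.05.
The dominant spike at lag 6 indicates a seasonal period of 6.

6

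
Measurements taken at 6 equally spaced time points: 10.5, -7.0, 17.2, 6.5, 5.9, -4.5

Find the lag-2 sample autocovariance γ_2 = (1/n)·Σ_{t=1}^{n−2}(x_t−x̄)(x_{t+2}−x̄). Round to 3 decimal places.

Mean x̄ = (10.5 − 7.0 + 17.2 + 6.5 + 5.9 − 4.5)/6 = 4.7667
Deviations: 5.7333, -11.7667, 12.4333, 1.7333, 1.1333, -9.2667
Σ_{t=1}^{4}(x_t−x̄)(x_{t+2}−x̄) = 48.9178
γ_2 = 48.9178 / 6 = 8.153

8.153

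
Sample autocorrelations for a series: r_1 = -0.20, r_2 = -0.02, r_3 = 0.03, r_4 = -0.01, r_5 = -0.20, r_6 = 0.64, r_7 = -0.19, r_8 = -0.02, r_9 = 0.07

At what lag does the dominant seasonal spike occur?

The largest autocorrelation is r_6 = 0.64; the remaining lags stay at or below 0.07.
The dominant spike at lag 6 indicates a seasonal period of 6.

6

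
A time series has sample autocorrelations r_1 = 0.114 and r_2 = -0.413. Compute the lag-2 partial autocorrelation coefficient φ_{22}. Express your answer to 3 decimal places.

φ_{22} = (r_2 − r_1²) / (1 − r_1²)
r_1² = (0.114)² = 0.012996
Numerator = -0.413 − 0.0130 = -0.4260; denominator = 1 − 0.0130 = 0.9870
φ_{22} = -0.4260 / 0.9870 = -0.432

-0.432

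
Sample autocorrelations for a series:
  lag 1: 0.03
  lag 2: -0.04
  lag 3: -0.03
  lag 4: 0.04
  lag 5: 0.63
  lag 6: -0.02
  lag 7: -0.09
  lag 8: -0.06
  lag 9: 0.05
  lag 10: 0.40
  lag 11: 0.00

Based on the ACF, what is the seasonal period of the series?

The largest autocorrelation is r_5 = 0.63, with a weaker echo at lag 10 (0.40); the remaining lags stay at or below 0.05.
The dominant spike at lag 5 indicates a seasonal period of 5.

5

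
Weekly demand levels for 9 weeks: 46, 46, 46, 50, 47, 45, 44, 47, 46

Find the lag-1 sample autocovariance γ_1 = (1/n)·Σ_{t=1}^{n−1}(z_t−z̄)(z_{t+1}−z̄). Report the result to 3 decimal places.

Mean z̄ = (46 + 46 + 46 + 50 + 47 + 45 + 44 + 47 + 46)/9 = 46.3333
Σ_{t=1}^{8}(z_t−z̄)(z_{t+1}−z̄) = 1.8889
γ_1 = 1.8889 / 9 = 0.210

0.210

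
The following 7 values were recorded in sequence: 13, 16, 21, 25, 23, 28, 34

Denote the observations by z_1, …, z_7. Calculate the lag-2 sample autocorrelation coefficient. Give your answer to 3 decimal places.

Mean z̄ = (13 + 16 + 21 + 25 + 23 + 28 + 34)/7 = 22.8571
Σ(z_t−z̄)(z_{t+2}−z̄) = (18.3061) + (-14.6939) + (-0.2653) + (11.0204) + (1.5918) = 15.9592
Denominator Σ(z_t−z̄)² = 302.8571
r_2 = 15.9592 / 302.8571 = 0.053

0.053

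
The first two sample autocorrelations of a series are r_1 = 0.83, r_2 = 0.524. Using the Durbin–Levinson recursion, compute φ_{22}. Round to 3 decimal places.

φ_{22} = (r_2 − r_1²) / (1 − r_1²)
r_1² = (0.83)² = 0.6889
Numerator = 0.524 − 0.6889 = -0.1649; denominator = 1 − 0.6889 = 0.3111
φ_{22} = -0.1649 / 0.3111 = -0.530

-0.530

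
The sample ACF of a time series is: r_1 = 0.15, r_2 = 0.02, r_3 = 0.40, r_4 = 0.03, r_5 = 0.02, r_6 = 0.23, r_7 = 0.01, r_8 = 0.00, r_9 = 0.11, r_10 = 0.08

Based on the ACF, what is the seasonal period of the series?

3

The largest autocorrelation is r_3 = 0.40, with a weaker echo at lag 6 (0.23); the remaining lags stay at or below 0.15.
The dominant spike at lag 3 indicates a seasonal period of 3.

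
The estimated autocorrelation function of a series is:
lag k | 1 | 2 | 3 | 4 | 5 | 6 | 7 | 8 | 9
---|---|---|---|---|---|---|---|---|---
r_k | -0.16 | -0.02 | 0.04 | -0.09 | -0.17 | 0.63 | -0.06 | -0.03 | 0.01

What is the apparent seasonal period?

The largest autocorrelation is r_6 = 0.63; the remaining lags stay at or below 0.04.
The dominant spike at lag 6 indicates a seasonal period of 6.

6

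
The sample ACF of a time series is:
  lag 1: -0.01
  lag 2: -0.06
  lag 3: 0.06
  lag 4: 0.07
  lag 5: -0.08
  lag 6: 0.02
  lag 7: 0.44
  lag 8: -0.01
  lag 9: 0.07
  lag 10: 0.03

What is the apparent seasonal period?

The largest autocorrelation is r_7 = 0.44; the remaining lags stay at or below 0.07.
The dominant spike at lag 7 indicates a seasonal period of 7.

7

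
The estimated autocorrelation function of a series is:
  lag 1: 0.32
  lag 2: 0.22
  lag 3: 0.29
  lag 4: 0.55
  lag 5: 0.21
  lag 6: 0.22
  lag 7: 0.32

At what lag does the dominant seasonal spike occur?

The largest autocorrelation is r_4 = 0.55; the remaining lags stay at or below 0.32. The elevated value at lag 1 (0.32), dropping to 0.22 at lag 2, reflects decaying short-term dependence rather than seasonality.
The dominant spike at lag 4 indicates a seasonal period of 4.

4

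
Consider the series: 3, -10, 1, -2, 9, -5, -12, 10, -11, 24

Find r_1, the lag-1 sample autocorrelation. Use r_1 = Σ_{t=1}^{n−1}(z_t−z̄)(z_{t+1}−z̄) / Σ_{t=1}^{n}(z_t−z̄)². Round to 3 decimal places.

Mean z̄ = (3 − 10 + 1 − 2 + 9 − 5 − 12 + 10 − 11 + 24)/10 = 0.7000
Numerator Σ_{t=1}^{9}(z_t−z̄)(z_{t+1}−z̄) = -525.4900
Denominator Σ(z_t−z̄)² = 1156.1000
r_1 = -525.4900 / 1156.1000 = -0.455

-0.455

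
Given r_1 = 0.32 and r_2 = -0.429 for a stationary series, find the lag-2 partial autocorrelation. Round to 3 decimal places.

φ_{22} = (r_2 − r_1²) / (1 − r_1²)
r_1² = (0.32)² = 0.1024
Numerator = -0.429 − 0.1024 = -0.5314; denominator = 1 − 0.1024 = 0.8976
φ_{22} = -0.5314 / 0.8976 = -0.592

-0.592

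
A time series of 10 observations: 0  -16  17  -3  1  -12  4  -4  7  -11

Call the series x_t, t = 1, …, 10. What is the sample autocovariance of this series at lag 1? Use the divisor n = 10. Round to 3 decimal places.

Mean x̄ = (0 − 16 + 17 − 3 + 1 − 12 + 4 − 4 + 7 − 11)/10 = -1.7000
Σ_{t=1}^{9}(x_t−x̄)(x_{t+1}−x̄) = -520.0900
γ_1 = -520.0900 / 10 = -52.009

-52.009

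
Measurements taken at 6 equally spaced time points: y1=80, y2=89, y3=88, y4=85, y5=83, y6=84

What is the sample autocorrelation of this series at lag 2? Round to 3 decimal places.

Mean ȳ = (80 + 89 + 88 + 85 + 83 + 84)/6 = 84.8333
Σ(y_t−ȳ)(y_{t+2}−ȳ) = (-15.3056) + (0.6944) + (-5.8056) + (-0.1389) = -20.5556
Denominator Σ(y_t−ȳ)² = 54.8333
r_2 = -20.5556 / 54.8333 = -0.375

-0.375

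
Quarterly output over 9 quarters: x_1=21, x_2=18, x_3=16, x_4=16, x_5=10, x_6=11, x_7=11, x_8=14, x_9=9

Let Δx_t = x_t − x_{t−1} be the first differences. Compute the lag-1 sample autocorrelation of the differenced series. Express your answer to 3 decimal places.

First differences Δx: -3, -2, 0, -6, 1, 0, 3, -5
Mean of differences = -1.5000
Numerator Σ(Δx_t−Δx̄)(Δx_{t+1}−Δx̄) = -23.2500
Denominator Σ(Δx_t−Δx̄)² = 66.0000
r_1(Δx) = -23.2500 / 66.0000 = -0.352

-0.352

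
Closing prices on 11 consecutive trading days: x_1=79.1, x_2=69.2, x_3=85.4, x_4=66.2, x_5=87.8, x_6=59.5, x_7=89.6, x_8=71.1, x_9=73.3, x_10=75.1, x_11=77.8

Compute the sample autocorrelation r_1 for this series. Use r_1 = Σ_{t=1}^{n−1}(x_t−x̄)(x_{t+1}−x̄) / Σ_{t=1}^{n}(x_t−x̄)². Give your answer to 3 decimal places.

-0.878

Mean x̄ = (79.1 + 69.2 + 85.4 + 66.2 + 87.8 + 59.5 + 89.6 + 71.1 + 73.3 + 75.1 + 77.8)/11 = 75.8273
Numerator Σ_{t=1}^{10}(x_t−x̄)(x_{t+1}−x̄) = -765.6644
Denominator Σ(x_t−x̄)² = 871.7218
r_1 = -765.6644 / 871.7218 = -0.878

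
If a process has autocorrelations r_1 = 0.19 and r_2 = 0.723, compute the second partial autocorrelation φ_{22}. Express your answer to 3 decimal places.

φ_{22} = (r_2 − r_1²) / (1 − r_1²)
r_1² = (0.19)² = 0.0361
Numerator = 0.723 − 0.0361 = 0.6869; denominator = 1 − 0.0361 = 0.9639
φ_{22} = 0.6869 / 0.9639 = 0.713

0.713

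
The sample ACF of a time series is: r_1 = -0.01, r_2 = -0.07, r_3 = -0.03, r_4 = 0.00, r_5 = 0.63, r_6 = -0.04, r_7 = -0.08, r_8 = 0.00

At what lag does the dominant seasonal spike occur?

The largest autocorrelation is r_5 = 0.63; the remaining lags stay at or below 0.00.
The dominant spike at lag 5 indicates a seasonal period of 5.

5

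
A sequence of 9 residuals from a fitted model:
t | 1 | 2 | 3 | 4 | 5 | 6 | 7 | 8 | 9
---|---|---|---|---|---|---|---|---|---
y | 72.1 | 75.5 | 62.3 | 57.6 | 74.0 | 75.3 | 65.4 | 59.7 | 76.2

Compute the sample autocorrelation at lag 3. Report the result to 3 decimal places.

Mean ȳ = (72.1 + 75.5 + 62.3 + 57.6 + 74.0 + 75.3 + 65.4 + 59.7 + 76.2)/9 = 68.6778
Numerator Σ_{t=1}^{6}(y_t−ȳ)(y_{t+3}−ȳ) = -5.4937
Denominator Σ(y_t−ȳ)² = 441.7556
r_3 = -5.4937 / 441.7556 = -0.012

-0.012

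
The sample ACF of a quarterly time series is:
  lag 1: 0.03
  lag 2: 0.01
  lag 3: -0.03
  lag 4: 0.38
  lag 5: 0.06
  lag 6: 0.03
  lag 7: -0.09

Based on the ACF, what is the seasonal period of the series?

The largest autocorrelation is r_4 = 0.38; the remaining lags stay at or below 0.06.
The dominant spike at lag 4 indicates a seasonal period of 4.

4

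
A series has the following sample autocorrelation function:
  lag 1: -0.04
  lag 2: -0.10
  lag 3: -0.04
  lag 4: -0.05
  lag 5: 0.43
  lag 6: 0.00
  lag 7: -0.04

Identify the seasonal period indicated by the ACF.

5

The largest autocorrelation is r_5 = 0.43; the remaining lags stay at or below 0.00.
The dominant spike at lag 5 indicates a seasonal period of 5.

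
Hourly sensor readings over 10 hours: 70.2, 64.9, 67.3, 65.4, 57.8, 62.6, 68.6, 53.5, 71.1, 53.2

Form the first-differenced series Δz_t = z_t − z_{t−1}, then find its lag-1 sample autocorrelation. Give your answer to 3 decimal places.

-0.687

First differences Δz: -5.3, 2.4, -1.9, -7.6, 4.8, 6.0, -15.1, 17.6, -17.9
Mean of differences = -1.8889
Numerator Σ(Δz_t−Δz̄)(Δz_{t+1}−Δz̄) = -673.7768
Denominator Σ(Δz_t−Δz̄)² = 980.3289
r_1(Δz) = -673.7768 / 980.3289 = -0.687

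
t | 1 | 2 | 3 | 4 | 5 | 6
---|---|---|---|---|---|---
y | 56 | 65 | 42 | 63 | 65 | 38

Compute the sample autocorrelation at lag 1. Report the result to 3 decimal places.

-0.431

Mean ȳ = (56 + 65 + 42 + 63 + 65 + 38)/6 = 54.8333
Deviations from mean: 1.1667, 10.1667, -12.8333, 8.1667, 10.1667, -16.8333
Numerator Σ_{t=1}^{5}(y_t−ȳ)(y_{t+1}−ȳ) = -311.5278
Denominator Σ(y_t−ȳ)² = 722.8333
r_1 = -311.5278 / 722.8333 = -0.431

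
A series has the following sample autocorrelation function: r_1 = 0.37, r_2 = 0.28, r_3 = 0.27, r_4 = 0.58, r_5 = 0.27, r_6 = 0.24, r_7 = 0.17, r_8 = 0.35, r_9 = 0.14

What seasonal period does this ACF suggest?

4

The largest autocorrelation is r_4 = 0.58; the remaining lags stay at or below 0.37. The elevated value at lag 1 (0.37), dropping to 0.28 at lag 2, reflects decaying short-term dependence rather than seasonality.
The dominant spike at lag 4 indicates a seasonal period of 4.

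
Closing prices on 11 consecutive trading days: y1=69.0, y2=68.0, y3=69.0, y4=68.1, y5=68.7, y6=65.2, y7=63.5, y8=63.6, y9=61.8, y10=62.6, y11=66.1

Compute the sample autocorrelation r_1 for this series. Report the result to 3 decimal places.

Mean ȳ = (69.0 + 68.0 + 69.0 + 68.1 + 68.7 + 65.2 + 63.5 + 63.6 + 61.8 + 62.6 + 66.1)/11 = 65.9636
Numerator Σ_{t=1}^{10}(y_t−ȳ)(y_{t+1}−ȳ) = 53.7014
Denominator Σ(y_t−ȳ)² = 75.5455
r_1 = 53.7014 / 75.5455 = 0.711

0.711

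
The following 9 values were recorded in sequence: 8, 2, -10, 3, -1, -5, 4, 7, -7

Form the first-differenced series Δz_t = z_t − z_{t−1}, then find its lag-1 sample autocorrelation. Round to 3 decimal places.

First differences Δz: -6, -12, 13, -4, -4, 9, 3, -14
Mean of differences = -1.8750
Numerator Σ(Δz_t−Δz̄)(Δz_{t+1}−Δz̄) = -165.1406
Denominator Σ(Δz_t−Δz̄)² = 638.8750
r_1(Δz) = -165.1406 / 638.8750 = -0.258

-0.258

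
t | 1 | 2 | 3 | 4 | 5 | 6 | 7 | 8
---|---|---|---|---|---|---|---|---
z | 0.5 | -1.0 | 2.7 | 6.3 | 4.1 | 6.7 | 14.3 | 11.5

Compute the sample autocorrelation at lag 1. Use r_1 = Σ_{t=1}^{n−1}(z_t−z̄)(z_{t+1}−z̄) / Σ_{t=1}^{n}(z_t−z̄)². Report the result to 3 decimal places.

Mean z̄ = (0.5 − 1.0 + 2.7 + 6.3 + 4.1 + 6.7 + 14.3 + 11.5)/8 = 5.6375
Deviations from mean: -5.1375, -6.6375, -2.9375, 0.6625, -1.5375, 1.0625, 8.6625, 5.8625
Σ(z_t−z̄)(z_{t+1}−z̄) = (34.1002) + (19.4977) + (-1.9461) + (-1.0186) + (-1.6336) + (9.2039) + (50.7839) = 108.9873
Denominator Σ(z_t−z̄)² = 192.4188
r_1 = 108.9873 / 192.4188 = 0.566

0.566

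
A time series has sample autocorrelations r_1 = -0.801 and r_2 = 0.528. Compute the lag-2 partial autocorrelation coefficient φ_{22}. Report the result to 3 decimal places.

-0.317

φ_{22} = (r_2 − r_1²) / (1 − r_1²)
r_1² = (-0.801)² = 0.641601
Numerator = 0.528 − 0.6416 = -0.1136; denominator = 1 − 0.6416 = 0.3584
φ_{22} = -0.1136 / 0.3584 = -0.317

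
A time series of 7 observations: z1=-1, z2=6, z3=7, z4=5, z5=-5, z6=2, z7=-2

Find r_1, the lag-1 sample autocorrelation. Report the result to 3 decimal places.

0.027

Mean z̄ = (-1 + 6 + 7 + 5 − 5 + 2 − 2)/7 = 1.7143
Numerator Σ_{t=1}^{6}(z_t−z̄)(z_{t+1}−z̄) = 3.3469
Denominator Σ(z_t−z̄)² = 123.4286
r_1 = 3.3469 / 123.4286 = 0.027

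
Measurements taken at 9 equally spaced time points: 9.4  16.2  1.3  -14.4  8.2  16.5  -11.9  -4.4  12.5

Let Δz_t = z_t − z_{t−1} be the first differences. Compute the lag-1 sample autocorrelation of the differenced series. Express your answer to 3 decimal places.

-0.156

First differences Δz: 6.8, -14.9, -15.7, 22.6, 8.3, -28.4, 7.5, 16.9
Mean of differences = 0.3875
Numerator Σ(Δz_t−Δz̄)(Δz_{t+1}−Δz̄) = -348.7677
Denominator Σ(Δz_t−Δz̄)² = 2241.6088
r_1(Δz) = -348.7677 / 2241.6088 = -0.156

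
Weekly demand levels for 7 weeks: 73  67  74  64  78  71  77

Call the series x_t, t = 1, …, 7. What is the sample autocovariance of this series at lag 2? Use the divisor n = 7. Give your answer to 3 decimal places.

13.143

Mean x̄ = (73 + 67 + 74 + 64 + 78 + 71 + 77)/7 = 72.0000
Σ_{t=1}^{5}(x_t−x̄)(x_{t+2}−x̄) = 92.0000
γ_2 = 92.0000 / 7 = 13.143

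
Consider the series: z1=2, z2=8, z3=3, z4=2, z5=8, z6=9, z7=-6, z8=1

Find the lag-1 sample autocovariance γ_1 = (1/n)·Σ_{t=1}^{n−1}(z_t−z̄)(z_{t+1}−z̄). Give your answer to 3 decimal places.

Mean z̄ = (2 + 8 + 3 + 2 + 8 + 9 − 6 + 1)/8 = 3.3750
Deviations: -1.3750, 4.6250, -0.3750, -1.3750, 4.6250, 5.6250, -9.3750, -2.3750
Σ_{t=1}^{7}(z_t−z̄)(z_{t+1}−z̄) = -18.3906
γ_1 = -18.3906 / 8 = -2.299

-2.299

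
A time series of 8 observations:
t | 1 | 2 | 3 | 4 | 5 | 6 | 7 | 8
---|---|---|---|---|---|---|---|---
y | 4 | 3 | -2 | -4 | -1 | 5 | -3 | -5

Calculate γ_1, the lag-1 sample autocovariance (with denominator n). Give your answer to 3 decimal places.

Mean ȳ = (4 + 3 − 2 − 4 − 1 + 5 − 3 − 5)/8 = -0.3750
Deviations: 4.3750, 3.3750, -1.6250, -3.6250, -0.6250, 5.3750, -2.6250, -4.6250
Σ_{t=1}^{7}(y_t−ȳ)(y_{t+1}−ȳ) = 12.1094
γ_1 = 12.1094 / 8 = 1.514

1.514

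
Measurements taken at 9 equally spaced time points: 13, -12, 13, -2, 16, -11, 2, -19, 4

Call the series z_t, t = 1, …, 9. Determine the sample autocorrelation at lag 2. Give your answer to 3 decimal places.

0.534

Mean z̄ = (13 − 12 + 13 − 2 + 16 − 11 + 2 − 19 + 4)/9 = 0.4444
Numerator Σ_{t=1}^{7}(z_t−z̄)(z_{t+2}−z̄) = 663.6049
Denominator Σ(z_t−z̄)² = 1242.2222
r_2 = 663.6049 / 1242.2222 = 0.534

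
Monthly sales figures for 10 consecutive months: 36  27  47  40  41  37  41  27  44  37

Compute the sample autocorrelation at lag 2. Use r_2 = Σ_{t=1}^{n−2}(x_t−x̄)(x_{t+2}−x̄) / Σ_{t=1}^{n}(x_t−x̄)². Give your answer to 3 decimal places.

Mean x̄ = (36 + 27 + 47 + 40 + 41 + 37 + 41 + 27 + 44 + 37)/10 = 37.7000
Numerator Σ_{t=1}^{8}(x_t−x̄)(x_{t+2}−x̄) = 35.3200
Denominator Σ(x_t−x̄)² = 386.1000
r_2 = 35.3200 / 386.1000 = 0.091

0.091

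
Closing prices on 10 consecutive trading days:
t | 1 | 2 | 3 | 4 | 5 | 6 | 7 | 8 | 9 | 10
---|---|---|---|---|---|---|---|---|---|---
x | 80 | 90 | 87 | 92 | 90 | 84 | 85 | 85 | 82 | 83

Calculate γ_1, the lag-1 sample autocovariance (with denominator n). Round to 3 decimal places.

2.236

Mean x̄ = (80 + 90 + 87 + 92 + 90 + 84 + 85 + 85 + 82 + 83)/10 = 85.8000
Σ_{t=1}^{9}(x_t−x̄)(x_{t+1}−x̄) = 22.3600
γ_1 = 22.3600 / 10 = 2.236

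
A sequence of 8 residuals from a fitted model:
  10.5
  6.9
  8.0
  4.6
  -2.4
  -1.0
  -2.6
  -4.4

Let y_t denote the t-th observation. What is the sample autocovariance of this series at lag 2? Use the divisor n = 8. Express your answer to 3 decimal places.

Mean ȳ = (10.5 + 6.9 + 8.0 + 4.6 − 2.4 − 1.0 − 2.6 − 4.4)/8 = 2.4500
Σ_{t=1}^{6}(y_t−ȳ)(y_{t+2}−ȳ) = 68.0350
γ_2 = 68.0350 / 8 = 8.504

8.504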